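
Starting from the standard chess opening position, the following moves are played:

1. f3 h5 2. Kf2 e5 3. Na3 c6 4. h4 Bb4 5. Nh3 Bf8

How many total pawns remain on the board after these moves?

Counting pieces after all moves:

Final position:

  a b c d e f g h
  ─────────────────
8│♜ ♞ ♝ ♛ ♚ ♝ ♞ ♜│8
7│♟ ♟ · ♟ · ♟ ♟ ·│7
6│· · ♟ · · · · ·│6
5│· · · · ♟ · · ♟│5
4│· · · · · · · ♙│4
3│♘ · · · · ♙ · ♘│3
2│♙ ♙ ♙ ♙ ♙ ♔ ♙ ·│2
1│♖ · ♗ ♕ · ♗ · ♖│1
  ─────────────────
  a b c d e f g h


16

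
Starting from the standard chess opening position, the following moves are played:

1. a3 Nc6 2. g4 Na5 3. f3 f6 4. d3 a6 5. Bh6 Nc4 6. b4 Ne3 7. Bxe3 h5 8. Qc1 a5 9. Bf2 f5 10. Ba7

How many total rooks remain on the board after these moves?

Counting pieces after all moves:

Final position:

  a b c d e f g h
  ─────────────────
8│♜ · ♝ ♛ ♚ ♝ ♞ ♜│8
7│♗ ♟ ♟ ♟ ♟ · ♟ ·│7
6│· · · · · · · ·│6
5│♟ · · · · ♟ · ♟│5
4│· ♙ · · · · ♙ ·│4
3│♙ · · ♙ · ♙ · ·│3
2│· · ♙ · ♙ · · ♙│2
1│♖ ♘ ♕ · ♔ ♗ ♘ ♖│1
  ─────────────────
  a b c d e f g h


4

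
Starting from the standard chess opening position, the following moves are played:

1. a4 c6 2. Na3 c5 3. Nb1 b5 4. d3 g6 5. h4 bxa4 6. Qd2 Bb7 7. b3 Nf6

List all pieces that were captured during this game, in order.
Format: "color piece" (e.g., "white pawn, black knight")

Tracking captures:
  bxa4: captured white pawn

white pawn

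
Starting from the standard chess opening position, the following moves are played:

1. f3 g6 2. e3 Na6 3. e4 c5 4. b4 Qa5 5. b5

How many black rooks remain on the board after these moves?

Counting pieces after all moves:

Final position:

  a b c d e f g h
  ─────────────────
8│♜ · ♝ · ♚ ♝ ♞ ♜│8
7│♟ ♟ · ♟ ♟ ♟ · ♟│7
6│♞ · · · · · ♟ ·│6
5│♛ ♙ ♟ · · · · ·│5
4│· · · · ♙ · · ·│4
3│· · · · · ♙ · ·│3
2│♙ · ♙ ♙ · · ♙ ♙│2
1│♖ ♘ ♗ ♕ ♔ ♗ ♘ ♖│1
  ─────────────────
  a b c d e f g h


2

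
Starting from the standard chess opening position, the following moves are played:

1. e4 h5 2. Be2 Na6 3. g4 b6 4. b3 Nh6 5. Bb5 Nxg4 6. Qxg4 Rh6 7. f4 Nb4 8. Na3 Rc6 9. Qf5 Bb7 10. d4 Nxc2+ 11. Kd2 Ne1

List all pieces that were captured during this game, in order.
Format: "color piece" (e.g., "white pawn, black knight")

Tracking captures:
  Nxg4: captured white pawn
  Qxg4: captured black knight
  Nxc2+: captured white pawn

white pawn, black knight, white pawn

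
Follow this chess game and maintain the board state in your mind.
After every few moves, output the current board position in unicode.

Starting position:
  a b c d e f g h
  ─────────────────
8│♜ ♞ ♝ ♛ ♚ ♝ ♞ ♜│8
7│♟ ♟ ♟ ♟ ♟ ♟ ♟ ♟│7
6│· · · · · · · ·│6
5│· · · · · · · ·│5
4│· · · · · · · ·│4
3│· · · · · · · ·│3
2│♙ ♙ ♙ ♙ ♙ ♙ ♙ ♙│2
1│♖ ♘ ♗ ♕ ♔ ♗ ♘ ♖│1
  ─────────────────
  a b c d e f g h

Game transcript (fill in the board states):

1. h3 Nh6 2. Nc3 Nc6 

  a b c d e f g h
  ─────────────────
8│♜ · ♝ ♛ ♚ ♝ · ♜│8
7│♟ ♟ ♟ ♟ ♟ ♟ ♟ ♟│7
6│· · ♞ · · · · ♞│6
5│· · · · · · · ·│5
4│· · · · · · · ·│4
3│· · ♘ · · · · ♙│3
2│♙ ♙ ♙ ♙ ♙ ♙ ♙ ·│2
1│♖ · ♗ ♕ ♔ ♗ ♘ ♖│1
  ─────────────────
  a b c d e f g h

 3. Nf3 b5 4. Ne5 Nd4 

  a b c d e f g h
  ─────────────────
8│♜ · ♝ ♛ ♚ ♝ · ♜│8
7│♟ · ♟ ♟ ♟ ♟ ♟ ♟│7
6│· · · · · · · ♞│6
5│· ♟ · · ♘ · · ·│5
4│· · · ♞ · · · ·│4
3│· · ♘ · · · · ♙│3
2│♙ ♙ ♙ ♙ ♙ ♙ ♙ ·│2
1│♖ · ♗ ♕ ♔ ♗ · ♖│1
  ─────────────────
  a b c d e f g h

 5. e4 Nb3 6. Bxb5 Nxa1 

  a b c d e f g h
  ─────────────────
8│♜ · ♝ ♛ ♚ ♝ · ♜│8
7│♟ · ♟ ♟ ♟ ♟ ♟ ♟│7
6│· · · · · · · ♞│6
5│· ♗ · · ♘ · · ·│5
4│· · · · ♙ · · ·│4
3│· · ♘ · · · · ♙│3
2│♙ ♙ ♙ ♙ · ♙ ♙ ·│2
1│♞ · ♗ ♕ ♔ · · ♖│1
  ─────────────────
  a b c d e f g h



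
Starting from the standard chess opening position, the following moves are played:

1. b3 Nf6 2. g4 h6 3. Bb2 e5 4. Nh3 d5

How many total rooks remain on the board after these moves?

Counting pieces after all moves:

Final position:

  a b c d e f g h
  ─────────────────
8│♜ ♞ ♝ ♛ ♚ ♝ · ♜│8
7│♟ ♟ ♟ · · ♟ ♟ ·│7
6│· · · · · ♞ · ♟│6
5│· · · ♟ ♟ · · ·│5
4│· · · · · · ♙ ·│4
3│· ♙ · · · · · ♘│3
2│♙ ♗ ♙ ♙ ♙ ♙ · ♙│2
1│♖ ♘ · ♕ ♔ ♗ · ♖│1
  ─────────────────
  a b c d e f g h


4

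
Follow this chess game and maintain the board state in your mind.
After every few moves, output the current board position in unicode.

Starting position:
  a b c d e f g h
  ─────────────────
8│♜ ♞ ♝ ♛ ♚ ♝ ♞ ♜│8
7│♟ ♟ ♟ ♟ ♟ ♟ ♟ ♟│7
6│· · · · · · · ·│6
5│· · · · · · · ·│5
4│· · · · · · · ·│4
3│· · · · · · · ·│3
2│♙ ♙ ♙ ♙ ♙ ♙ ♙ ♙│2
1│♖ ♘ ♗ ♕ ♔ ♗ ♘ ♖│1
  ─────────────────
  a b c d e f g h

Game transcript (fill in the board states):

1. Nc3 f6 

  a b c d e f g h
  ─────────────────
8│♜ ♞ ♝ ♛ ♚ ♝ ♞ ♜│8
7│♟ ♟ ♟ ♟ ♟ · ♟ ♟│7
6│· · · · · ♟ · ·│6
5│· · · · · · · ·│5
4│· · · · · · · ·│4
3│· · ♘ · · · · ·│3
2│♙ ♙ ♙ ♙ ♙ ♙ ♙ ♙│2
1│♖ · ♗ ♕ ♔ ♗ ♘ ♖│1
  ─────────────────
  a b c d e f g h

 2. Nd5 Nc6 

  a b c d e f g h
  ─────────────────
8│♜ · ♝ ♛ ♚ ♝ ♞ ♜│8
7│♟ ♟ ♟ ♟ ♟ · ♟ ♟│7
6│· · ♞ · · ♟ · ·│6
5│· · · ♘ · · · ·│5
4│· · · · · · · ·│4
3│· · · · · · · ·│3
2│♙ ♙ ♙ ♙ ♙ ♙ ♙ ♙│2
1│♖ · ♗ ♕ ♔ ♗ ♘ ♖│1
  ─────────────────
  a b c d e f g h

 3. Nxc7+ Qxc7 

  a b c d e f g h
  ─────────────────
8│♜ · ♝ · ♚ ♝ ♞ ♜│8
7│♟ ♟ ♛ ♟ ♟ · ♟ ♟│7
6│· · ♞ · · ♟ · ·│6
5│· · · · · · · ·│5
4│· · · · · · · ·│4
3│· · · · · · · ·│3
2│♙ ♙ ♙ ♙ ♙ ♙ ♙ ♙│2
1│♖ · ♗ ♕ ♔ ♗ ♘ ♖│1
  ─────────────────
  a b c d e f g h

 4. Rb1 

  a b c d e f g h
  ─────────────────
8│♜ · ♝ · ♚ ♝ ♞ ♜│8
7│♟ ♟ ♛ ♟ ♟ · ♟ ♟│7
6│· · ♞ · · ♟ · ·│6
5│· · · · · · · ·│5
4│· · · · · · · ·│4
3│· · · · · · · ·│3
2│♙ ♙ ♙ ♙ ♙ ♙ ♙ ♙│2
1│· ♖ ♗ ♕ ♔ ♗ ♘ ♖│1
  ─────────────────
  a b c d e f g h


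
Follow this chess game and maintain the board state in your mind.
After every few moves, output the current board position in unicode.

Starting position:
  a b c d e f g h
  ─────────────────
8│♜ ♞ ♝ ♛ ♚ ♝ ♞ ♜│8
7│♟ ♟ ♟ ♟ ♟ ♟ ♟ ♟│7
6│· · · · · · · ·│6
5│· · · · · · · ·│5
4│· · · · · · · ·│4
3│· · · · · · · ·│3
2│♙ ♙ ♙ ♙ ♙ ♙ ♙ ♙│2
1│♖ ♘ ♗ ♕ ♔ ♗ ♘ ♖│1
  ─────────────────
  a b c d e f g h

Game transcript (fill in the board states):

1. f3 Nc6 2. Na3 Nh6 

  a b c d e f g h
  ─────────────────
8│♜ · ♝ ♛ ♚ ♝ · ♜│8
7│♟ ♟ ♟ ♟ ♟ ♟ ♟ ♟│7
6│· · ♞ · · · · ♞│6
5│· · · · · · · ·│5
4│· · · · · · · ·│4
3│♘ · · · · ♙ · ·│3
2│♙ ♙ ♙ ♙ ♙ · ♙ ♙│2
1│♖ · ♗ ♕ ♔ ♗ ♘ ♖│1
  ─────────────────
  a b c d e f g h

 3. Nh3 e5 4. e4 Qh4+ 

  a b c d e f g h
  ─────────────────
8│♜ · ♝ · ♚ ♝ · ♜│8
7│♟ ♟ ♟ ♟ · ♟ ♟ ♟│7
6│· · ♞ · · · · ♞│6
5│· · · · ♟ · · ·│5
4│· · · · ♙ · · ♛│4
3│♘ · · · · ♙ · ♘│3
2│♙ ♙ ♙ ♙ · · ♙ ♙│2
1│♖ · ♗ ♕ ♔ ♗ · ♖│1
  ─────────────────
  a b c d e f g h

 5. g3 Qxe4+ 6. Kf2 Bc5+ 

  a b c d e f g h
  ─────────────────
8│♜ · ♝ · ♚ · · ♜│8
7│♟ ♟ ♟ ♟ · ♟ ♟ ♟│7
6│· · ♞ · · · · ♞│6
5│· · ♝ · ♟ · · ·│5
4│· · · · ♛ · · ·│4
3│♘ · · · · ♙ ♙ ♘│3
2│♙ ♙ ♙ ♙ · ♔ · ♙│2
1│♖ · ♗ ♕ · ♗ · ♖│1
  ─────────────────
  a b c d e f g h

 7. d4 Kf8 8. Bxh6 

  a b c d e f g h
  ─────────────────
8│♜ · ♝ · · ♚ · ♜│8
7│♟ ♟ ♟ ♟ · ♟ ♟ ♟│7
6│· · ♞ · · · · ♗│6
5│· · ♝ · ♟ · · ·│5
4│· · · ♙ ♛ · · ·│4
3│♘ · · · · ♙ ♙ ♘│3
2│♙ ♙ ♙ · · ♔ · ♙│2
1│♖ · · ♕ · ♗ · ♖│1
  ─────────────────
  a b c d e f g h


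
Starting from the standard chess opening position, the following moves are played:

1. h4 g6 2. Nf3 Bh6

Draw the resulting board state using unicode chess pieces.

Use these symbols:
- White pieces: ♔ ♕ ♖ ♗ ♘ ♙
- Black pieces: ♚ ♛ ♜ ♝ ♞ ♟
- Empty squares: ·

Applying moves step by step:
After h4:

♜ ♞ ♝ ♛ ♚ ♝ ♞ ♜
♟ ♟ ♟ ♟ ♟ ♟ ♟ ♟
· · · · · · · ·
· · · · · · · ·
· · · · · · · ♙
· · · · · · · ·
♙ ♙ ♙ ♙ ♙ ♙ ♙ ·
♖ ♘ ♗ ♕ ♔ ♗ ♘ ♖


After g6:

♜ ♞ ♝ ♛ ♚ ♝ ♞ ♜
♟ ♟ ♟ ♟ ♟ ♟ · ♟
· · · · · · ♟ ·
· · · · · · · ·
· · · · · · · ♙
· · · · · · · ·
♙ ♙ ♙ ♙ ♙ ♙ ♙ ·
♖ ♘ ♗ ♕ ♔ ♗ ♘ ♖


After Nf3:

♜ ♞ ♝ ♛ ♚ ♝ ♞ ♜
♟ ♟ ♟ ♟ ♟ ♟ · ♟
· · · · · · ♟ ·
· · · · · · · ·
· · · · · · · ♙
· · · · · ♘ · ·
♙ ♙ ♙ ♙ ♙ ♙ ♙ ·
♖ ♘ ♗ ♕ ♔ ♗ · ♖


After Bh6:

♜ ♞ ♝ ♛ ♚ · ♞ ♜
♟ ♟ ♟ ♟ ♟ ♟ · ♟
· · · · · · ♟ ♝
· · · · · · · ·
· · · · · · · ♙
· · · · · ♘ · ·
♙ ♙ ♙ ♙ ♙ ♙ ♙ ·
♖ ♘ ♗ ♕ ♔ ♗ · ♖



  a b c d e f g h
  ─────────────────
8│♜ ♞ ♝ ♛ ♚ · ♞ ♜│8
7│♟ ♟ ♟ ♟ ♟ ♟ · ♟│7
6│· · · · · · ♟ ♝│6
5│· · · · · · · ·│5
4│· · · · · · · ♙│4
3│· · · · · ♘ · ·│3
2│♙ ♙ ♙ ♙ ♙ ♙ ♙ ·│2
1│♖ ♘ ♗ ♕ ♔ ♗ · ♖│1
  ─────────────────
  a b c d e f g h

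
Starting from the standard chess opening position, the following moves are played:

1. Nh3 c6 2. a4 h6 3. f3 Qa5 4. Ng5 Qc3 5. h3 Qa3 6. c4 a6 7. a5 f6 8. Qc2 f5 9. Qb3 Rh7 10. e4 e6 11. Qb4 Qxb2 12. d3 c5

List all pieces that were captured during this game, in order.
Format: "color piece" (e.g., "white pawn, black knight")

Tracking captures:
  Qxb2: captured white pawn

white pawn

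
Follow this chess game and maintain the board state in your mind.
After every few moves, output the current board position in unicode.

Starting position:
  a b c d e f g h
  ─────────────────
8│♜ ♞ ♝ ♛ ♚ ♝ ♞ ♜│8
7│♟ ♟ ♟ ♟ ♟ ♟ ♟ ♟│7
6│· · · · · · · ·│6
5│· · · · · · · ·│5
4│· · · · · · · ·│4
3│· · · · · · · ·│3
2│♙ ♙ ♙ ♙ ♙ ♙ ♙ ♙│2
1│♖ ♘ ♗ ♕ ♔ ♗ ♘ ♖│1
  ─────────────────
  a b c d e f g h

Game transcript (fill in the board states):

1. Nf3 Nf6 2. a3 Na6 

  a b c d e f g h
  ─────────────────
8│♜ · ♝ ♛ ♚ ♝ · ♜│8
7│♟ ♟ ♟ ♟ ♟ ♟ ♟ ♟│7
6│♞ · · · · ♞ · ·│6
5│· · · · · · · ·│5
4│· · · · · · · ·│4
3│♙ · · · · ♘ · ·│3
2│· ♙ ♙ ♙ ♙ ♙ ♙ ♙│2
1│♖ ♘ ♗ ♕ ♔ ♗ · ♖│1
  ─────────────────
  a b c d e f g h

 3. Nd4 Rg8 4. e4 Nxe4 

  a b c d e f g h
  ─────────────────
8│♜ · ♝ ♛ ♚ ♝ ♜ ·│8
7│♟ ♟ ♟ ♟ ♟ ♟ ♟ ♟│7
6│♞ · · · · · · ·│6
5│· · · · · · · ·│5
4│· · · ♘ ♞ · · ·│4
3│♙ · · · · · · ·│3
2│· ♙ ♙ ♙ · ♙ ♙ ♙│2
1│♖ ♘ ♗ ♕ ♔ ♗ · ♖│1
  ─────────────────
  a b c d e f g h

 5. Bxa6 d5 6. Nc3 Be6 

  a b c d e f g h
  ─────────────────
8│♜ · · ♛ ♚ ♝ ♜ ·│8
7│♟ ♟ ♟ · ♟ ♟ ♟ ♟│7
6│♗ · · · ♝ · · ·│6
5│· · · ♟ · · · ·│5
4│· · · ♘ ♞ · · ·│4
3│♙ · ♘ · · · · ·│3
2│· ♙ ♙ ♙ · ♙ ♙ ♙│2
1│♖ · ♗ ♕ ♔ · · ♖│1
  ─────────────────
  a b c d e f g h

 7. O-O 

  a b c d e f g h
  ─────────────────
8│♜ · · ♛ ♚ ♝ ♜ ·│8
7│♟ ♟ ♟ · ♟ ♟ ♟ ♟│7
6│♗ · · · ♝ · · ·│6
5│· · · ♟ · · · ·│5
4│· · · ♘ ♞ · · ·│4
3│♙ · ♘ · · · · ·│3
2│· ♙ ♙ ♙ · ♙ ♙ ♙│2
1│♖ · ♗ ♕ · ♖ ♔ ·│1
  ─────────────────
  a b c d e f g h


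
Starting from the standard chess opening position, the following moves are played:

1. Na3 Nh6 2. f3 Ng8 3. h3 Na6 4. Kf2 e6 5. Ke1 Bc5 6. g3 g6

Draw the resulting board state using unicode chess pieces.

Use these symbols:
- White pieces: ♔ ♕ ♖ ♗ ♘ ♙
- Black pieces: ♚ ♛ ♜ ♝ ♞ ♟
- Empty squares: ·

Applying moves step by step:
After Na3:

♜ ♞ ♝ ♛ ♚ ♝ ♞ ♜
♟ ♟ ♟ ♟ ♟ ♟ ♟ ♟
· · · · · · · ·
· · · · · · · ·
· · · · · · · ·
♘ · · · · · · ·
♙ ♙ ♙ ♙ ♙ ♙ ♙ ♙
♖ · ♗ ♕ ♔ ♗ ♘ ♖


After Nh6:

♜ ♞ ♝ ♛ ♚ ♝ · ♜
♟ ♟ ♟ ♟ ♟ ♟ ♟ ♟
· · · · · · · ♞
· · · · · · · ·
· · · · · · · ·
♘ · · · · · · ·
♙ ♙ ♙ ♙ ♙ ♙ ♙ ♙
♖ · ♗ ♕ ♔ ♗ ♘ ♖


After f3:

♜ ♞ ♝ ♛ ♚ ♝ · ♜
♟ ♟ ♟ ♟ ♟ ♟ ♟ ♟
· · · · · · · ♞
· · · · · · · ·
· · · · · · · ·
♘ · · · · ♙ · ·
♙ ♙ ♙ ♙ ♙ · ♙ ♙
♖ · ♗ ♕ ♔ ♗ ♘ ♖


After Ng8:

♜ ♞ ♝ ♛ ♚ ♝ ♞ ♜
♟ ♟ ♟ ♟ ♟ ♟ ♟ ♟
· · · · · · · ·
· · · · · · · ·
· · · · · · · ·
♘ · · · · ♙ · ·
♙ ♙ ♙ ♙ ♙ · ♙ ♙
♖ · ♗ ♕ ♔ ♗ ♘ ♖


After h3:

♜ ♞ ♝ ♛ ♚ ♝ ♞ ♜
♟ ♟ ♟ ♟ ♟ ♟ ♟ ♟
· · · · · · · ·
· · · · · · · ·
· · · · · · · ·
♘ · · · · ♙ · ♙
♙ ♙ ♙ ♙ ♙ · ♙ ·
♖ · ♗ ♕ ♔ ♗ ♘ ♖


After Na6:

♜ · ♝ ♛ ♚ ♝ ♞ ♜
♟ ♟ ♟ ♟ ♟ ♟ ♟ ♟
♞ · · · · · · ·
· · · · · · · ·
· · · · · · · ·
♘ · · · · ♙ · ♙
♙ ♙ ♙ ♙ ♙ · ♙ ·
♖ · ♗ ♕ ♔ ♗ ♘ ♖


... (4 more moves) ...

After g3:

♜ · ♝ ♛ ♚ · ♞ ♜
♟ ♟ ♟ ♟ · ♟ ♟ ♟
♞ · · · ♟ · · ·
· · ♝ · · · · ·
· · · · · · · ·
♘ · · · · ♙ ♙ ♙
♙ ♙ ♙ ♙ ♙ · · ·
♖ · ♗ ♕ ♔ ♗ ♘ ♖


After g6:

♜ · ♝ ♛ ♚ · ♞ ♜
♟ ♟ ♟ ♟ · ♟ · ♟
♞ · · · ♟ · ♟ ·
· · ♝ · · · · ·
· · · · · · · ·
♘ · · · · ♙ ♙ ♙
♙ ♙ ♙ ♙ ♙ · · ·
♖ · ♗ ♕ ♔ ♗ ♘ ♖



  a b c d e f g h
  ─────────────────
8│♜ · ♝ ♛ ♚ · ♞ ♜│8
7│♟ ♟ ♟ ♟ · ♟ · ♟│7
6│♞ · · · ♟ · ♟ ·│6
5│· · ♝ · · · · ·│5
4│· · · · · · · ·│4
3│♘ · · · · ♙ ♙ ♙│3
2│♙ ♙ ♙ ♙ ♙ · · ·│2
1│♖ · ♗ ♕ ♔ ♗ ♘ ♖│1
  ─────────────────
  a b c d e f g h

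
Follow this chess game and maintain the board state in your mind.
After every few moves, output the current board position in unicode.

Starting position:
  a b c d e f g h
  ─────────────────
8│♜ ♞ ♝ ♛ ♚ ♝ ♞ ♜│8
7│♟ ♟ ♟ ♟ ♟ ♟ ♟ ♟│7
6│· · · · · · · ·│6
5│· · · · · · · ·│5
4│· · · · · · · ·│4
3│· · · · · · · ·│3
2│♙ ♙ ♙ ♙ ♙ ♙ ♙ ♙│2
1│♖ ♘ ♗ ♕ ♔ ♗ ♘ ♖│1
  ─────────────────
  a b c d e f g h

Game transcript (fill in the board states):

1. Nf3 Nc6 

  a b c d e f g h
  ─────────────────
8│♜ · ♝ ♛ ♚ ♝ ♞ ♜│8
7│♟ ♟ ♟ ♟ ♟ ♟ ♟ ♟│7
6│· · ♞ · · · · ·│6
5│· · · · · · · ·│5
4│· · · · · · · ·│4
3│· · · · · ♘ · ·│3
2│♙ ♙ ♙ ♙ ♙ ♙ ♙ ♙│2
1│♖ ♘ ♗ ♕ ♔ ♗ · ♖│1
  ─────────────────
  a b c d e f g h

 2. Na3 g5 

  a b c d e f g h
  ─────────────────
8│♜ · ♝ ♛ ♚ ♝ ♞ ♜│8
7│♟ ♟ ♟ ♟ ♟ ♟ · ♟│7
6│· · ♞ · · · · ·│6
5│· · · · · · ♟ ·│5
4│· · · · · · · ·│4
3│♘ · · · · ♘ · ·│3
2│♙ ♙ ♙ ♙ ♙ ♙ ♙ ♙│2
1│♖ · ♗ ♕ ♔ ♗ · ♖│1
  ─────────────────
  a b c d e f g h

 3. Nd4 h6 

  a b c d e f g h
  ─────────────────
8│♜ · ♝ ♛ ♚ ♝ ♞ ♜│8
7│♟ ♟ ♟ ♟ ♟ ♟ · ·│7
6│· · ♞ · · · · ♟│6
5│· · · · · · ♟ ·│5
4│· · · ♘ · · · ·│4
3│♘ · · · · · · ·│3
2│♙ ♙ ♙ ♙ ♙ ♙ ♙ ♙│2
1│♖ · ♗ ♕ ♔ ♗ · ♖│1
  ─────────────────
  a b c d e f g h

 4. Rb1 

  a b c d e f g h
  ─────────────────
8│♜ · ♝ ♛ ♚ ♝ ♞ ♜│8
7│♟ ♟ ♟ ♟ ♟ ♟ · ·│7
6│· · ♞ · · · · ♟│6
5│· · · · · · ♟ ·│5
4│· · · ♘ · · · ·│4
3│♘ · · · · · · ·│3
2│♙ ♙ ♙ ♙ ♙ ♙ ♙ ♙│2
1│· ♖ ♗ ♕ ♔ ♗ · ♖│1
  ─────────────────
  a b c d e f g h


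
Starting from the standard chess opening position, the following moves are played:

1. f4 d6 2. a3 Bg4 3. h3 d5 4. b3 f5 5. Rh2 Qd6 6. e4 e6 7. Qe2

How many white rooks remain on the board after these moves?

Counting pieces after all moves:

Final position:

  a b c d e f g h
  ─────────────────
8│♜ ♞ · · ♚ ♝ ♞ ♜│8
7│♟ ♟ ♟ · · · ♟ ♟│7
6│· · · ♛ ♟ · · ·│6
5│· · · ♟ · ♟ · ·│5
4│· · · · ♙ ♙ ♝ ·│4
3│♙ ♙ · · · · · ♙│3
2│· · ♙ ♙ ♕ · ♙ ♖│2
1│♖ ♘ ♗ · ♔ ♗ ♘ ·│1
  ─────────────────
  a b c d e f g h


2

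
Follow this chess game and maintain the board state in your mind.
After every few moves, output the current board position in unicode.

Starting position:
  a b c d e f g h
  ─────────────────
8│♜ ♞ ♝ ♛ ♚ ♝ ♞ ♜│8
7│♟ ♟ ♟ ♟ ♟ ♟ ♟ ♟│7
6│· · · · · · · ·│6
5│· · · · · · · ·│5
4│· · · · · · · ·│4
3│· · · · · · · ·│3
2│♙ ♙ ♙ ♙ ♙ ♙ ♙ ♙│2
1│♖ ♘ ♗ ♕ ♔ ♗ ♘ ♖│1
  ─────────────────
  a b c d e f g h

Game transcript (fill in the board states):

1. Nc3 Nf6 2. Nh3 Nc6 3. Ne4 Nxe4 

  a b c d e f g h
  ─────────────────
8│♜ · ♝ ♛ ♚ ♝ · ♜│8
7│♟ ♟ ♟ ♟ ♟ ♟ ♟ ♟│7
6│· · ♞ · · · · ·│6
5│· · · · · · · ·│5
4│· · · · ♞ · · ·│4
3│· · · · · · · ♘│3
2│♙ ♙ ♙ ♙ ♙ ♙ ♙ ♙│2
1│♖ · ♗ ♕ ♔ ♗ · ♖│1
  ─────────────────
  a b c d e f g h

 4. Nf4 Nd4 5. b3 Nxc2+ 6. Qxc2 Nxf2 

  a b c d e f g h
  ─────────────────
8│♜ · ♝ ♛ ♚ ♝ · ♜│8
7│♟ ♟ ♟ ♟ ♟ ♟ ♟ ♟│7
6│· · · · · · · ·│6
5│· · · · · · · ·│5
4│· · · · · ♘ · ·│4
3│· ♙ · · · · · ·│3
2│♙ · ♕ ♙ ♙ ♞ ♙ ♙│2
1│♖ · ♗ · ♔ ♗ · ♖│1
  ─────────────────
  a b c d e f g h

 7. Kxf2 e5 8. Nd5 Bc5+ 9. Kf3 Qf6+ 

  a b c d e f g h
  ─────────────────
8│♜ · ♝ · ♚ · · ♜│8
7│♟ ♟ ♟ ♟ · ♟ ♟ ♟│7
6│· · · · · ♛ · ·│6
5│· · ♝ ♘ ♟ · · ·│5
4│· · · · · · · ·│4
3│· ♙ · · · ♔ · ·│3
2│♙ · ♕ ♙ ♙ · ♙ ♙│2
1│♖ · ♗ · · ♗ · ♖│1
  ─────────────────
  a b c d e f g h

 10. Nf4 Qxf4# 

  a b c d e f g h
  ─────────────────
8│♜ · ♝ · ♚ · · ♜│8
7│♟ ♟ ♟ ♟ · ♟ ♟ ♟│7
6│· · · · · · · ·│6
5│· · ♝ · ♟ · · ·│5
4│· · · · · ♛ · ·│4
3│· ♙ · · · ♔ · ·│3
2│♙ · ♕ ♙ ♙ · ♙ ♙│2
1│♖ · ♗ · · ♗ · ♖│1
  ─────────────────
  a b c d e f g h


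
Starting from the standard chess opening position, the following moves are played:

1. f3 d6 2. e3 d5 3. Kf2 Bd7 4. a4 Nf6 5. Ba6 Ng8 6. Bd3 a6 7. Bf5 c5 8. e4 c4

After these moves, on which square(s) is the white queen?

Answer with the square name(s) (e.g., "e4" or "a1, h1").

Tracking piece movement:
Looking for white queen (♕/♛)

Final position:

  a b c d e f g h
  ─────────────────
8│♜ ♞ · ♛ ♚ ♝ ♞ ♜│8
7│· ♟ · ♝ ♟ ♟ ♟ ♟│7
6│♟ · · · · · · ·│6
5│· · · ♟ · ♗ · ·│5
4│♙ · ♟ · ♙ · · ·│4
3│· · · · · ♙ · ·│3
2│· ♙ ♙ ♙ · ♔ ♙ ♙│2
1│♖ ♘ ♗ ♕ · · ♘ ♖│1
  ─────────────────
  a b c d e f g h


d1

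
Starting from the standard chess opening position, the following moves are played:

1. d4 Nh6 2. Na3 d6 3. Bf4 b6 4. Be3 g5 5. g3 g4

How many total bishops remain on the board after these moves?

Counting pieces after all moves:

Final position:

  a b c d e f g h
  ─────────────────
8│♜ ♞ ♝ ♛ ♚ ♝ · ♜│8
7│♟ · ♟ · ♟ ♟ · ♟│7
6│· ♟ · ♟ · · · ♞│6
5│· · · · · · · ·│5
4│· · · ♙ · · ♟ ·│4
3│♘ · · · ♗ · ♙ ·│3
2│♙ ♙ ♙ · ♙ ♙ · ♙│2
1│♖ · · ♕ ♔ ♗ ♘ ♖│1
  ─────────────────
  a b c d e f g h


4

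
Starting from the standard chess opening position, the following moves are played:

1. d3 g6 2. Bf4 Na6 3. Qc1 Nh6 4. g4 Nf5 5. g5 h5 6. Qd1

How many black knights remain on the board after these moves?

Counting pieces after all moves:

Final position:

  a b c d e f g h
  ─────────────────
8│♜ · ♝ ♛ ♚ ♝ · ♜│8
7│♟ ♟ ♟ ♟ ♟ ♟ · ·│7
6│♞ · · · · · ♟ ·│6
5│· · · · · ♞ ♙ ♟│5
4│· · · · · ♗ · ·│4
3│· · · ♙ · · · ·│3
2│♙ ♙ ♙ · ♙ ♙ · ♙│2
1│♖ ♘ · ♕ ♔ ♗ ♘ ♖│1
  ─────────────────
  a b c d e f g h


2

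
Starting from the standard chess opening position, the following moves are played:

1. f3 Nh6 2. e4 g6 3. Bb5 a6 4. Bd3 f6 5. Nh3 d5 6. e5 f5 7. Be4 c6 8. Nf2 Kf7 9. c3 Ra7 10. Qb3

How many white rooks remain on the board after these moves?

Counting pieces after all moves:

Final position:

  a b c d e f g h
  ─────────────────
8│· ♞ ♝ ♛ · ♝ · ♜│8
7│♜ ♟ · · ♟ ♚ · ♟│7
6│♟ · ♟ · · · ♟ ♞│6
5│· · · ♟ ♙ ♟ · ·│5
4│· · · · ♗ · · ·│4
3│· ♕ ♙ · · ♙ · ·│3
2│♙ ♙ · ♙ · ♘ ♙ ♙│2
1│♖ ♘ ♗ · ♔ · · ♖│1
  ─────────────────
  a b c d e f g h


2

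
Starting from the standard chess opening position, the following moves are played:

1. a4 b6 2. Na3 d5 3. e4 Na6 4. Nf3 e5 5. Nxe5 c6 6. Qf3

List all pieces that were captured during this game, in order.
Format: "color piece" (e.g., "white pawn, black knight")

Tracking captures:
  Nxe5: captured black pawn

black pawn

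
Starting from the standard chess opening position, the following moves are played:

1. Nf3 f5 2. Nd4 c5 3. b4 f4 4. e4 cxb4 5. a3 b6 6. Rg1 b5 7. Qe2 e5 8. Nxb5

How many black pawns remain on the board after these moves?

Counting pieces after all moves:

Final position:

  a b c d e f g h
  ─────────────────
8│♜ ♞ ♝ ♛ ♚ ♝ ♞ ♜│8
7│♟ · · ♟ · · ♟ ♟│7
6│· · · · · · · ·│6
5│· ♘ · · ♟ · · ·│5
4│· ♟ · · ♙ ♟ · ·│4
3│♙ · · · · · · ·│3
2│· · ♙ ♙ ♕ ♙ ♙ ♙│2
1│♖ ♘ ♗ · ♔ ♗ ♖ ·│1
  ─────────────────
  a b c d e f g h


7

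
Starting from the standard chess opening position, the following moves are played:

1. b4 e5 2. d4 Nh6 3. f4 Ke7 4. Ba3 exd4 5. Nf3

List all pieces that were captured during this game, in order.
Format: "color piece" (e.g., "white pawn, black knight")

Tracking captures:
  exd4: captured white pawn

white pawn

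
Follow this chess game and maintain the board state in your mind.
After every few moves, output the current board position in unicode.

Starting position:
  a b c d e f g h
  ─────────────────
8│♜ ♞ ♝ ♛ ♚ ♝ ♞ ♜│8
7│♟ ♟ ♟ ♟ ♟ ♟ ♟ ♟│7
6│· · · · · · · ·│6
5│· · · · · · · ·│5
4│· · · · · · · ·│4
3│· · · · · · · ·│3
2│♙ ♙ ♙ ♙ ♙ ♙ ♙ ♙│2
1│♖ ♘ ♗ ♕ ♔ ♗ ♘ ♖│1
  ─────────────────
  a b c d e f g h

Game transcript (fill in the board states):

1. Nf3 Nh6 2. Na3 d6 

  a b c d e f g h
  ─────────────────
8│♜ ♞ ♝ ♛ ♚ ♝ · ♜│8
7│♟ ♟ ♟ · ♟ ♟ ♟ ♟│7
6│· · · ♟ · · · ♞│6
5│· · · · · · · ·│5
4│· · · · · · · ·│4
3│♘ · · · · ♘ · ·│3
2│♙ ♙ ♙ ♙ ♙ ♙ ♙ ♙│2
1│♖ · ♗ ♕ ♔ ♗ · ♖│1
  ─────────────────
  a b c d e f g h

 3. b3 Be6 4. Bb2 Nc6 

  a b c d e f g h
  ─────────────────
8│♜ · · ♛ ♚ ♝ · ♜│8
7│♟ ♟ ♟ · ♟ ♟ ♟ ♟│7
6│· · ♞ ♟ ♝ · · ♞│6
5│· · · · · · · ·│5
4│· · · · · · · ·│4
3│♘ ♙ · · · ♘ · ·│3
2│♙ ♗ ♙ ♙ ♙ ♙ ♙ ♙│2
1│♖ · · ♕ ♔ ♗ · ♖│1
  ─────────────────
  a b c d e f g h

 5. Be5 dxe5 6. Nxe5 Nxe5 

  a b c d e f g h
  ─────────────────
8│♜ · · ♛ ♚ ♝ · ♜│8
7│♟ ♟ ♟ · ♟ ♟ ♟ ♟│7
6│· · · · ♝ · · ♞│6
5│· · · · ♞ · · ·│5
4│· · · · · · · ·│4
3│♘ ♙ · · · · · ·│3
2│♙ · ♙ ♙ ♙ ♙ ♙ ♙│2
1│♖ · · ♕ ♔ ♗ · ♖│1
  ─────────────────
  a b c d e f g h

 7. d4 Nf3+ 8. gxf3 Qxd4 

  a b c d e f g h
  ─────────────────
8│♜ · · · ♚ ♝ · ♜│8
7│♟ ♟ ♟ · ♟ ♟ ♟ ♟│7
6│· · · · ♝ · · ♞│6
5│· · · · · · · ·│5
4│· · · ♛ · · · ·│4
3│♘ ♙ · · · ♙ · ·│3
2│♙ · ♙ · ♙ ♙ · ♙│2
1│♖ · · ♕ ♔ ♗ · ♖│1
  ─────────────────
  a b c d e f g h

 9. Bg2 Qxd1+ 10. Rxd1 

  a b c d e f g h
  ─────────────────
8│♜ · · · ♚ ♝ · ♜│8
7│♟ ♟ ♟ · ♟ ♟ ♟ ♟│7
6│· · · · ♝ · · ♞│6
5│· · · · · · · ·│5
4│· · · · · · · ·│4
3│♘ ♙ · · · ♙ · ·│3
2│♙ · ♙ · ♙ ♙ ♗ ♙│2
1│· · · ♖ ♔ · · ♖│1
  ─────────────────
  a b c d e f g h


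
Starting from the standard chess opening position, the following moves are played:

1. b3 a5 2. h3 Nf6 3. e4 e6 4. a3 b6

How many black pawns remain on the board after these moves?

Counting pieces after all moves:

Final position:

  a b c d e f g h
  ─────────────────
8│♜ ♞ ♝ ♛ ♚ ♝ · ♜│8
7│· · ♟ ♟ · ♟ ♟ ♟│7
6│· ♟ · · ♟ ♞ · ·│6
5│♟ · · · · · · ·│5
4│· · · · ♙ · · ·│4
3│♙ ♙ · · · · · ♙│3
2│· · ♙ ♙ · ♙ ♙ ·│2
1│♖ ♘ ♗ ♕ ♔ ♗ ♘ ♖│1
  ─────────────────
  a b c d e f g h


8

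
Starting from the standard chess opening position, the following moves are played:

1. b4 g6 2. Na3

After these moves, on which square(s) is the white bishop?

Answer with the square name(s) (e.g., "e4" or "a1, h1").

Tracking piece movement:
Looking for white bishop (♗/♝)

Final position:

  a b c d e f g h
  ─────────────────
8│♜ ♞ ♝ ♛ ♚ ♝ ♞ ♜│8
7│♟ ♟ ♟ ♟ ♟ ♟ · ♟│7
6│· · · · · · ♟ ·│6
5│· · · · · · · ·│5
4│· ♙ · · · · · ·│4
3│♘ · · · · · · ·│3
2│♙ · ♙ ♙ ♙ ♙ ♙ ♙│2
1│♖ · ♗ ♕ ♔ ♗ ♘ ♖│1
  ─────────────────
  a b c d e f g h


c1, f1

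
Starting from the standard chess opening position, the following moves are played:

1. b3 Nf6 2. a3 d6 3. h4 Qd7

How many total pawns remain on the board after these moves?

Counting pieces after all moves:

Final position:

  a b c d e f g h
  ─────────────────
8│♜ ♞ ♝ · ♚ ♝ · ♜│8
7│♟ ♟ ♟ ♛ ♟ ♟ ♟ ♟│7
6│· · · ♟ · ♞ · ·│6
5│· · · · · · · ·│5
4│· · · · · · · ♙│4
3│♙ ♙ · · · · · ·│3
2│· · ♙ ♙ ♙ ♙ ♙ ·│2
1│♖ ♘ ♗ ♕ ♔ ♗ ♘ ♖│1
  ─────────────────
  a b c d e f g h


16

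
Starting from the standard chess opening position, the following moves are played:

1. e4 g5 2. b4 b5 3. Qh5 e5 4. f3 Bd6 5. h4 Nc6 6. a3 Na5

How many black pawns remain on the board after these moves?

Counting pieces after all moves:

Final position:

  a b c d e f g h
  ─────────────────
8│♜ · ♝ ♛ ♚ · ♞ ♜│8
7│♟ · ♟ ♟ · ♟ · ♟│7
6│· · · ♝ · · · ·│6
5│♞ ♟ · · ♟ · ♟ ♕│5
4│· ♙ · · ♙ · · ♙│4
3│♙ · · · · ♙ · ·│3
2│· · ♙ ♙ · · ♙ ·│2
1│♖ ♘ ♗ · ♔ ♗ ♘ ♖│1
  ─────────────────
  a b c d e f g h


8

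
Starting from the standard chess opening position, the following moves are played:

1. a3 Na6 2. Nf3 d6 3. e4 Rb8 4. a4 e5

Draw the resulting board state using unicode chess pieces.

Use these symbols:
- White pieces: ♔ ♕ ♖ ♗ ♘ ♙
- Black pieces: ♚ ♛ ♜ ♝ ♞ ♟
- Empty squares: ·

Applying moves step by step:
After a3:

♜ ♞ ♝ ♛ ♚ ♝ ♞ ♜
♟ ♟ ♟ ♟ ♟ ♟ ♟ ♟
· · · · · · · ·
· · · · · · · ·
· · · · · · · ·
♙ · · · · · · ·
· ♙ ♙ ♙ ♙ ♙ ♙ ♙
♖ ♘ ♗ ♕ ♔ ♗ ♘ ♖


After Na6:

♜ · ♝ ♛ ♚ ♝ ♞ ♜
♟ ♟ ♟ ♟ ♟ ♟ ♟ ♟
♞ · · · · · · ·
· · · · · · · ·
· · · · · · · ·
♙ · · · · · · ·
· ♙ ♙ ♙ ♙ ♙ ♙ ♙
♖ ♘ ♗ ♕ ♔ ♗ ♘ ♖


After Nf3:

♜ · ♝ ♛ ♚ ♝ ♞ ♜
♟ ♟ ♟ ♟ ♟ ♟ ♟ ♟
♞ · · · · · · ·
· · · · · · · ·
· · · · · · · ·
♙ · · · · ♘ · ·
· ♙ ♙ ♙ ♙ ♙ ♙ ♙
♖ ♘ ♗ ♕ ♔ ♗ · ♖


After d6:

♜ · ♝ ♛ ♚ ♝ ♞ ♜
♟ ♟ ♟ · ♟ ♟ ♟ ♟
♞ · · ♟ · · · ·
· · · · · · · ·
· · · · · · · ·
♙ · · · · ♘ · ·
· ♙ ♙ ♙ ♙ ♙ ♙ ♙
♖ ♘ ♗ ♕ ♔ ♗ · ♖


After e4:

♜ · ♝ ♛ ♚ ♝ ♞ ♜
♟ ♟ ♟ · ♟ ♟ ♟ ♟
♞ · · ♟ · · · ·
· · · · · · · ·
· · · · ♙ · · ·
♙ · · · · ♘ · ·
· ♙ ♙ ♙ · ♙ ♙ ♙
♖ ♘ ♗ ♕ ♔ ♗ · ♖


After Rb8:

· ♜ ♝ ♛ ♚ ♝ ♞ ♜
♟ ♟ ♟ · ♟ ♟ ♟ ♟
♞ · · ♟ · · · ·
· · · · · · · ·
· · · · ♙ · · ·
♙ · · · · ♘ · ·
· ♙ ♙ ♙ · ♙ ♙ ♙
♖ ♘ ♗ ♕ ♔ ♗ · ♖


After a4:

· ♜ ♝ ♛ ♚ ♝ ♞ ♜
♟ ♟ ♟ · ♟ ♟ ♟ ♟
♞ · · ♟ · · · ·
· · · · · · · ·
♙ · · · ♙ · · ·
· · · · · ♘ · ·
· ♙ ♙ ♙ · ♙ ♙ ♙
♖ ♘ ♗ ♕ ♔ ♗ · ♖


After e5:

· ♜ ♝ ♛ ♚ ♝ ♞ ♜
♟ ♟ ♟ · · ♟ ♟ ♟
♞ · · ♟ · · · ·
· · · · ♟ · · ·
♙ · · · ♙ · · ·
· · · · · ♘ · ·
· ♙ ♙ ♙ · ♙ ♙ ♙
♖ ♘ ♗ ♕ ♔ ♗ · ♖



  a b c d e f g h
  ─────────────────
8│· ♜ ♝ ♛ ♚ ♝ ♞ ♜│8
7│♟ ♟ ♟ · · ♟ ♟ ♟│7
6│♞ · · ♟ · · · ·│6
5│· · · · ♟ · · ·│5
4│♙ · · · ♙ · · ·│4
3│· · · · · ♘ · ·│3
2│· ♙ ♙ ♙ · ♙ ♙ ♙│2
1│♖ ♘ ♗ ♕ ♔ ♗ · ♖│1
  ─────────────────
  a b c d e f g h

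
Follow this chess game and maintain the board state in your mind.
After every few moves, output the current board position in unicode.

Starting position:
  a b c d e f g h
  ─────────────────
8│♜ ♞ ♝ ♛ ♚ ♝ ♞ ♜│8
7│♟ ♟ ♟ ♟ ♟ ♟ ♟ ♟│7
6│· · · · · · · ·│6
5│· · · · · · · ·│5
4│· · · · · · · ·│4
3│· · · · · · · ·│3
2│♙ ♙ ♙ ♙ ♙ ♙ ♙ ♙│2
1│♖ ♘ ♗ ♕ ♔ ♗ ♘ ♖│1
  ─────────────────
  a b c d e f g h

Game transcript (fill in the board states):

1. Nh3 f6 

  a b c d e f g h
  ─────────────────
8│♜ ♞ ♝ ♛ ♚ ♝ ♞ ♜│8
7│♟ ♟ ♟ ♟ ♟ · ♟ ♟│7
6│· · · · · ♟ · ·│6
5│· · · · · · · ·│5
4│· · · · · · · ·│4
3│· · · · · · · ♘│3
2│♙ ♙ ♙ ♙ ♙ ♙ ♙ ♙│2
1│♖ ♘ ♗ ♕ ♔ ♗ · ♖│1
  ─────────────────
  a b c d e f g h

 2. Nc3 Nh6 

  a b c d e f g h
  ─────────────────
8│♜ ♞ ♝ ♛ ♚ ♝ · ♜│8
7│♟ ♟ ♟ ♟ ♟ · ♟ ♟│7
6│· · · · · ♟ · ♞│6
5│· · · · · · · ·│5
4│· · · · · · · ·│4
3│· · ♘ · · · · ♘│3
2│♙ ♙ ♙ ♙ ♙ ♙ ♙ ♙│2
1│♖ · ♗ ♕ ♔ ♗ · ♖│1
  ─────────────────
  a b c d e f g h

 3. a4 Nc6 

  a b c d e f g h
  ─────────────────
8│♜ · ♝ ♛ ♚ ♝ · ♜│8
7│♟ ♟ ♟ ♟ ♟ · ♟ ♟│7
6│· · ♞ · · ♟ · ♞│6
5│· · · · · · · ·│5
4│♙ · · · · · · ·│4
3│· · ♘ · · · · ♘│3
2│· ♙ ♙ ♙ ♙ ♙ ♙ ♙│2
1│♖ · ♗ ♕ ♔ ♗ · ♖│1
  ─────────────────
  a b c d e f g h

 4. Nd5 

  a b c d e f g h
  ─────────────────
8│♜ · ♝ ♛ ♚ ♝ · ♜│8
7│♟ ♟ ♟ ♟ ♟ · ♟ ♟│7
6│· · ♞ · · ♟ · ♞│6
5│· · · ♘ · · · ·│5
4│♙ · · · · · · ·│4
3│· · · · · · · ♘│3
2│· ♙ ♙ ♙ ♙ ♙ ♙ ♙│2
1│♖ · ♗ ♕ ♔ ♗ · ♖│1
  ─────────────────
  a b c d e f g h


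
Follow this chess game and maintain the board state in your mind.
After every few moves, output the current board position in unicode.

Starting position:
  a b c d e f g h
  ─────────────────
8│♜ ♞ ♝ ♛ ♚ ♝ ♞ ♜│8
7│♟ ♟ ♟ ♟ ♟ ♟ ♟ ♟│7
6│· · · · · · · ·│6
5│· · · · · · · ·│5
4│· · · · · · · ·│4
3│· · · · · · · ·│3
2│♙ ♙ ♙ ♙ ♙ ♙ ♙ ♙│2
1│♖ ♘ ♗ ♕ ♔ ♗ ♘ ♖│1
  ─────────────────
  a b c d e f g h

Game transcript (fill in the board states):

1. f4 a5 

  a b c d e f g h
  ─────────────────
8│♜ ♞ ♝ ♛ ♚ ♝ ♞ ♜│8
7│· ♟ ♟ ♟ ♟ ♟ ♟ ♟│7
6│· · · · · · · ·│6
5│♟ · · · · · · ·│5
4│· · · · · ♙ · ·│4
3│· · · · · · · ·│3
2│♙ ♙ ♙ ♙ ♙ · ♙ ♙│2
1│♖ ♘ ♗ ♕ ♔ ♗ ♘ ♖│1
  ─────────────────
  a b c d e f g h

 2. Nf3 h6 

  a b c d e f g h
  ─────────────────
8│♜ ♞ ♝ ♛ ♚ ♝ ♞ ♜│8
7│· ♟ ♟ ♟ ♟ ♟ ♟ ·│7
6│· · · · · · · ♟│6
5│♟ · · · · · · ·│5
4│· · · · · ♙ · ·│4
3│· · · · · ♘ · ·│3
2│♙ ♙ ♙ ♙ ♙ · ♙ ♙│2
1│♖ ♘ ♗ ♕ ♔ ♗ · ♖│1
  ─────────────────
  a b c d e f g h

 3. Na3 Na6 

  a b c d e f g h
  ─────────────────
8│♜ · ♝ ♛ ♚ ♝ ♞ ♜│8
7│· ♟ ♟ ♟ ♟ ♟ ♟ ·│7
6│♞ · · · · · · ♟│6
5│♟ · · · · · · ·│5
4│· · · · · ♙ · ·│4
3│♘ · · · · ♘ · ·│3
2│♙ ♙ ♙ ♙ ♙ · ♙ ♙│2
1│♖ · ♗ ♕ ♔ ♗ · ♖│1
  ─────────────────
  a b c d e f g h

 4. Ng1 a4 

  a b c d e f g h
  ─────────────────
8│♜ · ♝ ♛ ♚ ♝ ♞ ♜│8
7│· ♟ ♟ ♟ ♟ ♟ ♟ ·│7
6│♞ · · · · · · ♟│6
5│· · · · · · · ·│5
4│♟ · · · · ♙ · ·│4
3│♘ · · · · · · ·│3
2│♙ ♙ ♙ ♙ ♙ · ♙ ♙│2
1│♖ · ♗ ♕ ♔ ♗ ♘ ♖│1
  ─────────────────
  a b c d e f g h

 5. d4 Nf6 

  a b c d e f g h
  ─────────────────
8│♜ · ♝ ♛ ♚ ♝ · ♜│8
7│· ♟ ♟ ♟ ♟ ♟ ♟ ·│7
6│♞ · · · · ♞ · ♟│6
5│· · · · · · · ·│5
4│♟ · · ♙ · ♙ · ·│4
3│♘ · · · · · · ·│3
2│♙ ♙ ♙ · ♙ · ♙ ♙│2
1│♖ · ♗ ♕ ♔ ♗ ♘ ♖│1
  ─────────────────
  a b c d e f g h

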